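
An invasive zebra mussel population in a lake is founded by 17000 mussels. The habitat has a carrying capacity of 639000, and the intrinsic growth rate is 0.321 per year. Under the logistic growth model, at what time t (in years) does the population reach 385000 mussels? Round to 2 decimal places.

A = (K − N₀)/N₀ = (639000 − 17000)/17000 = 36.588.
Solve 639000/(1 + 36.588·e^(−0.321t)) = 385000: 1 + 36.588·e^(−0.321t) = 1.6597, so e^(−0.321t) = 0.0180315.
−0.321·t = ln(0.0180315) = -4.0156, so t = 4.0156/0.321 = 12.51.

12.51 years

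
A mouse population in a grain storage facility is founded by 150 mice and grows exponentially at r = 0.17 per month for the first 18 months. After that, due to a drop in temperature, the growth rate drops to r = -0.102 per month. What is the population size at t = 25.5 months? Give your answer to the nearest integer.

Phase 1: N(18) = 150·e^(0.17×18) = 150·e^3.06 = 3199.13.
Phase 2 runs for 25.5 − 18 = 7.5 months at r = -0.102.
N(25.5) = 3199.13·e^(-0.102×7.5) = 3199.13·e^-0.765 = 1488.67.

1489 mice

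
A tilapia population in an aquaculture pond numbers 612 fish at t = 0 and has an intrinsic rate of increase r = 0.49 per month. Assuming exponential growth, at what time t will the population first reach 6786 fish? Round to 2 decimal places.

Set N₀·e^(rt) = 6786: e^(0.49·t) = 6786/612 = 11.088.
0.49·t = ln(11.088) = 2.4059, so t = 2.4059/0.49 = 4.91.

4.91 months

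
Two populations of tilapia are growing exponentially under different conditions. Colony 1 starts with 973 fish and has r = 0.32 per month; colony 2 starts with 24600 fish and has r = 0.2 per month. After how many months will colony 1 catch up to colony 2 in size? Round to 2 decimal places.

26.92 months

Set 973·e^(0.32t) = 24600·e^(0.2t).
e^((0.32 − 0.2)t) = 24600/973 → e^(0.12·t) = 25.283.
0.12·t = ln(25.283) = 3.2301, so t = 3.2301/0.12 = 26.918.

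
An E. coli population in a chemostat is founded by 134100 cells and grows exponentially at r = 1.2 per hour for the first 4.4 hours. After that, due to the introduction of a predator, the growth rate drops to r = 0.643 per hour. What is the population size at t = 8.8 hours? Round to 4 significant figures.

Phase 1: N(4.4) = 134100·e^(1.2×4.4) = 134100·e^5.28 = 2.63332×10^7.
Phase 2 runs for 8.8 − 4.4 = 4.4 hours at r = 0.643.
N(8.8) = 2.63332×10^7·e^(0.643×4.4) = 2.63332×10^7·e^2.829 = 4.458714×10^8.

445900000 cells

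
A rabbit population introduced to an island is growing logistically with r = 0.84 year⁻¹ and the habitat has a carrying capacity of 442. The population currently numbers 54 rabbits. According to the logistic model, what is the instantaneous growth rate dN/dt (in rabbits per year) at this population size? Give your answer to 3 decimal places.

39.818 rabbits per year

dN/dt = rN(1 − N/K) = 0.84 × 54 × (1 − 54/442).
1 − 54/442 = 0.87783; dN/dt = 0.84 × 54 × 0.87783 = 39.818.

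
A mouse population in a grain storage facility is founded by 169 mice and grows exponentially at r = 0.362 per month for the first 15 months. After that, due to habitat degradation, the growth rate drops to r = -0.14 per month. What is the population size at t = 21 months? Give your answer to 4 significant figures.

Phase 1: N(15) = 169·e^(0.362×15) = 169·e^5.43 = 38557.2.
Phase 2 runs for 21 − 15 = 6 months at r = -0.14.
N(21) = 38557.2·e^(-0.14×6) = 38557.2·e^-0.84 = 16645.6.

16650 mice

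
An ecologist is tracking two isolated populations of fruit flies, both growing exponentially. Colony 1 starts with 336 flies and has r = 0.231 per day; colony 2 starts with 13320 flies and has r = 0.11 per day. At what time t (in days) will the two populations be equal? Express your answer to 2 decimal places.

30.41 days

Set 336·e^(0.231t) = 13320·e^(0.11t).
e^((0.231 − 0.11)t) = 13320/336 → e^(0.121·t) = 39.643.
0.121·t = ln(39.643) = 3.6799, so t = 3.6799/0.121 = 30.412.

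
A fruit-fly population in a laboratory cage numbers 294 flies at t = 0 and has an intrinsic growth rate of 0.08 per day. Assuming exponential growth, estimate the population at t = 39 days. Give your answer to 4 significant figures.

6658 flies

N(t) = N₀·e^(rt) = 294 × e^(0.08×39) = 294 × e^3.12.
e^3.12 ≈ 22.646, so N ≈ 294 × 22.646 = 6658.04.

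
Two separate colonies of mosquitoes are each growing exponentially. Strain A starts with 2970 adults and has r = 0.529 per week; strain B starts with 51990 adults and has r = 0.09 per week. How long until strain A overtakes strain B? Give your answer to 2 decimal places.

Set 2970·e^(0.529t) = 51990·e^(0.09t).
e^((0.529 − 0.09)t) = 51990/2970 → e^(0.439·t) = 17.505.
0.439·t = ln(17.505) = 2.8625, so t = 2.8625/0.439 = 6.5205.

6.52 weeks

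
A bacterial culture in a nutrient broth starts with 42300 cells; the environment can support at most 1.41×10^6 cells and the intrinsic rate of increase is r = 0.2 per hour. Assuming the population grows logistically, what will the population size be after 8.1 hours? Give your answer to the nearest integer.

190573 cells

A = (K − N₀)/N₀ = (1.41×10^6 − 42300)/42300 = 32.333.
N(t) = K/(1 + A·e^(−rt)) = 1.41×10^6/(1 + 32.333×e^(−0.2×8.1)).
e^(−1.62) = 0.1979; denominator = 1 + 32.333×0.1979 = 7.3987.
N = 1.41×10^6/7.3987 = 190573.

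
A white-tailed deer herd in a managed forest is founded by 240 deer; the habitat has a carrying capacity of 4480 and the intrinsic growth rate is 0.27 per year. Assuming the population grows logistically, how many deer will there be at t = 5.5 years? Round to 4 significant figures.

A = (K − N₀)/N₀ = (4480 − 240)/240 = 17.667.
N(t) = K/(1 + A·e^(−rt)) = 4480/(1 + 17.667×e^(−0.27×5.5)).
e^(−1.485) = 0.2265; denominator = 1 + 17.667×0.2265 = 5.0015.
N = 4480/5.0015 = 895.724.

895.7 deer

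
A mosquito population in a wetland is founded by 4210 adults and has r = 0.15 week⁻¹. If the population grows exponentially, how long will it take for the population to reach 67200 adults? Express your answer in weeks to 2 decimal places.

18.47 weeks

Set N₀·e^(rt) = 67200: e^(0.15·t) = 67200/4210 = 15.962.
0.15·t = ln(15.962) = 2.7702, so t = 2.7702/0.15 = 18.468.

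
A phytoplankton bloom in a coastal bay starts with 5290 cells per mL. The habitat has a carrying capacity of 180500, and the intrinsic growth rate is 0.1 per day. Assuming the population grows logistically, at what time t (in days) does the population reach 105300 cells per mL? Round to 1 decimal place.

38.4 days

A = (K − N₀)/N₀ = (180500 − 5290)/5290 = 33.121.
Solve 180500/(1 + 33.121·e^(−0.1t)) = 105300: 1 + 33.121·e^(−0.1t) = 1.7142, so e^(−0.1t) = 0.0215619.
−0.1·t = ln(0.0215619) = -3.8368, so t = 3.8368/0.1 = 38.368.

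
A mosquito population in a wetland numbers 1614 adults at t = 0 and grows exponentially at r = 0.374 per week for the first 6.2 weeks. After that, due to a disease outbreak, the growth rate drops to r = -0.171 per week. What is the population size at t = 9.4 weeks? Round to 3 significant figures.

9490 adults

Phase 1: N(6.2) = 1614·e^(0.374×6.2) = 1614·e^2.319 = 16403.8.
Phase 2 runs for 9.4 − 6.2 = 3.2 weeks at r = -0.171.
N(9.4) = 16403.8·e^(-0.171×3.2) = 16403.8·e^-0.5472 = 9490.73.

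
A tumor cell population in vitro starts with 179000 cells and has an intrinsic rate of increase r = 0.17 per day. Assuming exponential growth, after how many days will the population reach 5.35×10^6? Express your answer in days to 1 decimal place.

20.0 days

Set N₀·e^(rt) = 5.35×10^6: e^(0.17·t) = 5.35×10^6/179000 = 29.888.
0.17·t = ln(29.888) = 3.3975, so t = 3.3975/0.17 = 19.985.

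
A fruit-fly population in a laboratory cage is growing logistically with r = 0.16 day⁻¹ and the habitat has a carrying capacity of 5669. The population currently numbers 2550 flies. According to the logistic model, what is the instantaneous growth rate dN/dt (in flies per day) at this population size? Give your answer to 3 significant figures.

dN/dt = rN(1 − N/K) = 0.16 × 2550 × (1 − 2550/5669).
1 − 2550/5669 = 0.55019; dN/dt = 0.16 × 2550 × 0.55019 = 224.48.

224 flies per day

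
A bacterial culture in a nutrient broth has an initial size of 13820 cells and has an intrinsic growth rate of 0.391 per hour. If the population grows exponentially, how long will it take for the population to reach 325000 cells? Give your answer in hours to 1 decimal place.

8.1 hours

Set N₀·e^(rt) = 325000: e^(0.391·t) = 325000/13820 = 23.517.
0.391·t = ln(23.517) = 3.1577, so t = 3.1577/0.391 = 8.076.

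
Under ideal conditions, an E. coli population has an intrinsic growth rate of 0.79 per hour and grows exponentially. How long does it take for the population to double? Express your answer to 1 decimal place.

0.9 hours

Doubling time t_d = ln(2)/r = 0.6931/0.79 = 0.8774.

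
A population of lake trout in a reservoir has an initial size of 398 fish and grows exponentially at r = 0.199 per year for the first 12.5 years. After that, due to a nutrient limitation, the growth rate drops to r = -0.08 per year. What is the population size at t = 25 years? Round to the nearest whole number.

1762 fish

Phase 1: N(12.5) = 398·e^(0.199×12.5) = 398·e^2.488 = 4788.4.
Phase 2 runs for 25 − 12.5 = 12.5 years at r = -0.08.
N(25) = 4788.4·e^(-0.08×12.5) = 4788.4·e^-1 = 1761.55.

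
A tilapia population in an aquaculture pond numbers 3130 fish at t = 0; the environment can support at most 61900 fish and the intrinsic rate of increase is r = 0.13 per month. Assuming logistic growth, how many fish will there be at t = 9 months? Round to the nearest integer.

A = (K − N₀)/N₀ = (61900 − 3130)/3130 = 18.776.
N(t) = K/(1 + A·e^(−rt)) = 61900/(1 + 18.776×e^(−0.13×9)).
e^(−1.17) = 0.31037; denominator = 1 + 18.776×0.31037 = 6.8276.
N = 61900/6.8276 = 9066.2.

9066 fish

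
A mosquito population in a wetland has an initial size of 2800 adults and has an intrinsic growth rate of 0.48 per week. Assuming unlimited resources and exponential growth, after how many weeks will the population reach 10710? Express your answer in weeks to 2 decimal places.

Set N₀·e^(rt) = 10710: e^(0.48·t) = 10710/2800 = 3.825.
0.48·t = ln(3.825) = 1.3416, so t = 1.3416/0.48 = 2.7949.

2.79 weeks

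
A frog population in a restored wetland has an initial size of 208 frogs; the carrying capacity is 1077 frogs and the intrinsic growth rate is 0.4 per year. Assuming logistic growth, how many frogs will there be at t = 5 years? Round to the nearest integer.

688 frogs

A = (K − N₀)/N₀ = (1077 − 208)/208 = 4.1779.
N(t) = K/(1 + A·e^(−rt)) = 1077/(1 + 4.1779×e^(−0.4×5)).
e^(−2) = 0.13534; denominator = 1 + 4.1779×0.13534 = 1.5654.
N = 1077/1.5654 = 687.996.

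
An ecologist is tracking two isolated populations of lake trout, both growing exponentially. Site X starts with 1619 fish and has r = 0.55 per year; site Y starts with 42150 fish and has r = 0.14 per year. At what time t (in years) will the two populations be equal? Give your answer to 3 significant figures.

Set 1619·e^(0.55t) = 42150·e^(0.14t).
e^((0.55 − 0.14)t) = 42150/1619 → e^(0.41·t) = 26.035.
0.41·t = ln(26.035) = 3.2594, so t = 3.2594/0.41 = 7.9498.

7.95 years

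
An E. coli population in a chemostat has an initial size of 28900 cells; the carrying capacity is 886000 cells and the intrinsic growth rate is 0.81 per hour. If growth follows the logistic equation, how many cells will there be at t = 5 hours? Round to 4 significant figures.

584200 cells

A = (K − N₀)/N₀ = (886000 − 28900)/28900 = 29.657.
N(t) = K/(1 + A·e^(−rt)) = 886000/(1 + 29.657×e^(−0.81×5)).
e^(−4.05) = 0.017422; denominator = 1 + 29.657×0.017422 = 1.5167.
N = 886000/1.5167 = 584162.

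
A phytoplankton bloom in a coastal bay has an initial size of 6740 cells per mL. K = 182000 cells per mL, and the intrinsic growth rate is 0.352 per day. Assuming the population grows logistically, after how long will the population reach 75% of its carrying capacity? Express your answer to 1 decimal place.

12.4 days

A = (K − N₀)/N₀ = (182000 − 6740)/6740 = 26.003.
Solve 182000/(1 + 26.003·e^(−0.352t)) = 136500: 1 + 26.003·e^(−0.352t) = 1.3333, so e^(−0.352t) = 0.012819.
−0.352·t = ln(0.012819) = -4.3568, so t = 4.3568/0.352 = 12.377.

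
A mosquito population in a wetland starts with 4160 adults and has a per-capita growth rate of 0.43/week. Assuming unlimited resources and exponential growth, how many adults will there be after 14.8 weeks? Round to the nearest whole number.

N(t) = N₀·e^(rt) = 4160 × e^(0.43×14.8) = 4160 × e^6.364.
e^6.364 ≈ 580.56, so N ≈ 4160 × 580.56 = 2.415146×10^6.

2415146 adults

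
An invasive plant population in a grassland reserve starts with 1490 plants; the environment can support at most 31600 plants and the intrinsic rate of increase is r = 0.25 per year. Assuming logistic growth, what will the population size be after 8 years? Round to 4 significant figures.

8461 plants

A = (K − N₀)/N₀ = (31600 − 1490)/1490 = 20.208.
N(t) = K/(1 + A·e^(−rt)) = 31600/(1 + 20.208×e^(−0.25×8)).
e^(−2) = 0.13534; denominator = 1 + 20.208×0.13534 = 3.7349.
N = 31600/3.7349 = 8460.82.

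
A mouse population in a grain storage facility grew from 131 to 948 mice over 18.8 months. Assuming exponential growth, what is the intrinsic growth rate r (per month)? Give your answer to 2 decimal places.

0.11 per month

From N(t) = N₀·e^(rt): e^(r·18.8) = 948/131 = 7.2366.
r·18.8 = ln(7.2366) = 1.9792, so r = 1.9792/18.8 = 0.10527.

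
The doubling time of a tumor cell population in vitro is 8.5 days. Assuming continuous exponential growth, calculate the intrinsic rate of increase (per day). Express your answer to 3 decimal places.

0.082 per day

r = ln(2)/t_d = 0.6931/8.5 = 0.081547.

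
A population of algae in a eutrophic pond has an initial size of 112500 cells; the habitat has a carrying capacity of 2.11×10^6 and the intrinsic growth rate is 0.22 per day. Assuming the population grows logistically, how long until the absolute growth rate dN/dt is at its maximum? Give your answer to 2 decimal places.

13.08 days

Logistic growth is fastest at N = K/2 = 1.055×10^6.
A = (K − N₀)/N₀ = 17.756. Set K/(1 + A·e^(−rt)) = K/2 → A·e^(−rt) = 1.
e^(−0.22t) = 1/17.756 = 0.0563204, so t = ln(17.756)/0.22 = 2.8767/0.22 = 13.076.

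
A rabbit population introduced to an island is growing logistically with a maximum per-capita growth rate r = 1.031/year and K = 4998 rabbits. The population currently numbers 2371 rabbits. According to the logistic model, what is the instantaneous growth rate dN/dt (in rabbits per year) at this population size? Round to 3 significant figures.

dN/dt = rN(1 − N/K) = 1.031 × 2371 × (1 − 2371/4998).
1 − 2371/4998 = 0.52561; dN/dt = 1.031 × 2371 × 0.52561 = 1284.9.

1280 rabbits per year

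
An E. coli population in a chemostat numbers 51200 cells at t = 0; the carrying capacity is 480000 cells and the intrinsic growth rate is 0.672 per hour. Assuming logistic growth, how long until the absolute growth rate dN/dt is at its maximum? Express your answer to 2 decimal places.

Logistic growth is fastest at N = K/2 = 240000.
A = (K − N₀)/N₀ = 8.375. Set K/(1 + A·e^(−rt)) = K/2 → A·e^(−rt) = 1.
e^(−0.672t) = 1/8.375 = 0.119403, so t = ln(8.375)/0.672 = 2.1253/0.672 = 3.1626.

3.16 hours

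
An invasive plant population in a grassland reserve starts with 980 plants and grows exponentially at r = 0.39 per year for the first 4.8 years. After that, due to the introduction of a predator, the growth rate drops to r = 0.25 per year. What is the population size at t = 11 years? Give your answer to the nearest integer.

30018 plants

Phase 1: N(4.8) = 980·e^(0.39×4.8) = 980·e^1.872 = 6371.26.
Phase 2 runs for 11 − 4.8 = 6.2 years at r = 0.25.
N(11) = 6371.26·e^(0.25×6.2) = 6371.26·e^1.55 = 30018.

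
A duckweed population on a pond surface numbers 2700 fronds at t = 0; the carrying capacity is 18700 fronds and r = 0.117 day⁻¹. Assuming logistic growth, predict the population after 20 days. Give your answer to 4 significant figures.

11900 fronds

A = (K − N₀)/N₀ = (18700 − 2700)/2700 = 5.9259.
N(t) = K/(1 + A·e^(−rt)) = 18700/(1 + 5.9259×e^(−0.117×20)).
e^(−2.34) = 0.096328; denominator = 1 + 5.9259×0.096328 = 1.5708.
N = 18700/1.5708 = 11904.5.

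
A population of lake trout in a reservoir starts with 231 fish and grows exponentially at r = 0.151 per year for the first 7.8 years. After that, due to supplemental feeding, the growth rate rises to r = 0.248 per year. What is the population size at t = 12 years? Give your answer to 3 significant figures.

2130 fish

Phase 1: N(7.8) = 231·e^(0.151×7.8) = 231·e^1.178 = 750.108.
Phase 2 runs for 12 − 7.8 = 4.2 years at r = 0.248.
N(12) = 750.108·e^(0.248×4.2) = 750.108·e^1.042 = 2125.62.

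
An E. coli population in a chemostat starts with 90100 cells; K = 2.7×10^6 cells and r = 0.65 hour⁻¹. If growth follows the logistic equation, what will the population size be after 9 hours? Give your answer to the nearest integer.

A = (K − N₀)/N₀ = (2.7×10^6 − 90100)/90100 = 28.967.
N(t) = K/(1 + A·e^(−rt)) = 2.7×10^6/(1 + 28.967×e^(−0.65×9)).
e^(−5.85) = 0.0028799; denominator = 1 + 28.967×0.0028799 = 1.0834.
N = 2.7×10^6/1.0834 = 2.492106×10^6.

2492106 cells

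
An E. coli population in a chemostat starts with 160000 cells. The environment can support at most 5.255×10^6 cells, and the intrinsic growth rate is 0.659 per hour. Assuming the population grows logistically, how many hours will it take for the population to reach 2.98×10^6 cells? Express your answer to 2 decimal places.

5.66 hours

A = (K − N₀)/N₀ = (5.255×10^6 − 160000)/160000 = 31.844.
Solve 5.255×10^6/(1 + 31.844·e^(−0.659t)) = 2.98×10^6: 1 + 31.844·e^(−0.659t) = 1.7634, so e^(−0.659t) = 0.023974.
−0.659·t = ln(0.023974) = -3.7308, so t = 3.7308/0.659 = 5.6613.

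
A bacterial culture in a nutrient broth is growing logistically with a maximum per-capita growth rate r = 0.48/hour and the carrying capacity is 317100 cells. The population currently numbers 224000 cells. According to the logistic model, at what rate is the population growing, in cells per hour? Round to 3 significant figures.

dN/dt = rN(1 − N/K) = 0.48 × 224000 × (1 − 224000/317100).
1 − 224000/317100 = 0.2936; dN/dt = 0.48 × 224000 × 0.2936 = 31568.

31600 cells per hour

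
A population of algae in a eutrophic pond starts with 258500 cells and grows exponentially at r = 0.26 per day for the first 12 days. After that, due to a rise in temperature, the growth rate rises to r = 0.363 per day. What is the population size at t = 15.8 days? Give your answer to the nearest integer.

23255471 cells

Phase 1: N(12) = 258500·e^(0.26×12) = 258500·e^3.12 = 5.854089×10^6.
Phase 2 runs for 15.8 − 12 = 3.8 days at r = 0.363.
N(15.8) = 5.854089×10^6·e^(0.363×3.8) = 5.854089×10^6·e^1.379 = 2.325547×10^7.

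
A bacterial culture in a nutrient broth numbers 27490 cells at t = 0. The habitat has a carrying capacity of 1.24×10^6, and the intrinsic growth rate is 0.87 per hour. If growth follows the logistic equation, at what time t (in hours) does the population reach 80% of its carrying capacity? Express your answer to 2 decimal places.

5.95 hours

A = (K − N₀)/N₀ = (1.24×10^6 − 27490)/27490 = 44.107.
Solve 1.24×10^6/(1 + 44.107·e^(−0.87t)) = 992000: 1 + 44.107·e^(−0.87t) = 1.25, so e^(−0.87t) = 0.00566799.
−0.87·t = ln(0.00566799) = -5.1729, so t = 5.1729/0.87 = 5.9459.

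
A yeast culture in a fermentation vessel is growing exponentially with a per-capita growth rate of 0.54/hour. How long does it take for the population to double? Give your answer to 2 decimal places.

Doubling time t_d = ln(2)/r = 0.6931/0.54 = 1.2836.

1.28 hours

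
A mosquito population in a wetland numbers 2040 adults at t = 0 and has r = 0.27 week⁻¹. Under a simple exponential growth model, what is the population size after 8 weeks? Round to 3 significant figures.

17700 adults

N(t) = N₀·e^(rt) = 2040 × e^(0.27×8) = 2040 × e^2.16.
e^2.16 ≈ 8.6711, so N ≈ 2040 × 8.6711 = 17689.1.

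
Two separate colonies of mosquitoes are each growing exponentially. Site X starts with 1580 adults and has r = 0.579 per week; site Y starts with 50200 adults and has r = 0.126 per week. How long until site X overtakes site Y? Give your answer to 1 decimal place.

Set 1580·e^(0.579t) = 50200·e^(0.126t).
e^((0.579 − 0.126)t) = 50200/1580 → e^(0.453·t) = 31.772.
0.453·t = ln(31.772) = 3.4586, so t = 3.4586/0.453 = 7.6349.

7.6 weeks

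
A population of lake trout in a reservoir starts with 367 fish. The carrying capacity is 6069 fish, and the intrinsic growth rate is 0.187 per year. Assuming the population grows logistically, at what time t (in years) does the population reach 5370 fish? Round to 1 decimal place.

A = (K − N₀)/N₀ = (6069 − 367)/367 = 15.537.
Solve 6069/(1 + 15.537·e^(−0.187t)) = 5370: 1 + 15.537·e^(−0.187t) = 1.1302, so e^(−0.187t) = 0.00837803.
−0.187·t = ln(0.00837803) = -4.7821, so t = 4.7821/0.187 = 25.573.

25.6 years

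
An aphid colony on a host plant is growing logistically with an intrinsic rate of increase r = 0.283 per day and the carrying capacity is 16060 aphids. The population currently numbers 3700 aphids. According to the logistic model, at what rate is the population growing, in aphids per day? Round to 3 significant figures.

806 aphids per day

dN/dt = rN(1 − N/K) = 0.283 × 3700 × (1 − 3700/16060).
1 − 3700/16060 = 0.76961; dN/dt = 0.283 × 3700 × 0.76961 = 805.86.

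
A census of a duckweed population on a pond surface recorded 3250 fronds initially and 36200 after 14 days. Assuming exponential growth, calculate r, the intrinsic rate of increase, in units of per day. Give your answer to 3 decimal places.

0.172 per day

From N(t) = N₀·e^(rt): e^(r·14) = 36200/3250 = 11.138.
r·14 = ln(11.138) = 2.4104, so r = 2.4104/14 = 0.17217.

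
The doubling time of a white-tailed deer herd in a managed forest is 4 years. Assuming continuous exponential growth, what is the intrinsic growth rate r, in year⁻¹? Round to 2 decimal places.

0.17 per year

r = ln(2)/t_d = 0.6931/4 = 0.17329.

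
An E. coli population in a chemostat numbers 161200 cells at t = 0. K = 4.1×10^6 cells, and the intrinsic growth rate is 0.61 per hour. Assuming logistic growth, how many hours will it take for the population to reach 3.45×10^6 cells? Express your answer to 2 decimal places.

A = (K − N₀)/N₀ = (4.1×10^6 − 161200)/161200 = 24.434.
Solve 4.1×10^6/(1 + 24.434·e^(−0.61t)) = 3.45×10^6: 1 + 24.434·e^(−0.61t) = 1.1884, so e^(−0.61t) = 0.00771073.
−0.61·t = ln(0.00771073) = -4.8651, so t = 4.8651/0.61 = 7.9756.

7.98 hours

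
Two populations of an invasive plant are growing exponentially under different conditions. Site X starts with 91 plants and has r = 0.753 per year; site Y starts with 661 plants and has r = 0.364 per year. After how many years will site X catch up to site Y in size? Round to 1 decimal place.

Set 91·e^(0.753t) = 661·e^(0.364t).
e^((0.753 − 0.364)t) = 661/91 → e^(0.389·t) = 7.2637.
0.389·t = ln(7.2637) = 1.9829, so t = 1.9829/0.389 = 5.0974.

5.1 years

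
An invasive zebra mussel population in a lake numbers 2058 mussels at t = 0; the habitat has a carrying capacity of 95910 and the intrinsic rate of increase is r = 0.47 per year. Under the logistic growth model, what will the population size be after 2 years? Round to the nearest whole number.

A = (K − N₀)/N₀ = (95910 − 2058)/2058 = 45.603.
N(t) = K/(1 + A·e^(−rt)) = 95910/(1 + 45.603×e^(−0.47×2)).
e^(−0.94) = 0.39063; denominator = 1 + 45.603×0.39063 = 18.814.
N = 95910/18.814 = 5097.8.

5098 mussels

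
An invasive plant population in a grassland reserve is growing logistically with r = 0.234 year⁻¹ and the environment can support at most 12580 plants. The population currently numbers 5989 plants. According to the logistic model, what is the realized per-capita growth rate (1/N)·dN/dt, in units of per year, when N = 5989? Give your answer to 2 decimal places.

(1/N)·dN/dt = r(1 − N/K) = 0.234 × (1 − 5989/12580).
= 0.234 × 0.52393 = 0.1226.

0.12 per year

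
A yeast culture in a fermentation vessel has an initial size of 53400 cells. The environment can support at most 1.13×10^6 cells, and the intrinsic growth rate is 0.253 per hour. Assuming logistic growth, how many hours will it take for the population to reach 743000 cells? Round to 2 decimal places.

A = (K − N₀)/N₀ = (1.13×10^6 − 53400)/53400 = 20.161.
Solve 1.13×10^6/(1 + 20.161·e^(−0.253t)) = 743000: 1 + 20.161·e^(−0.253t) = 1.5209, so e^(−0.253t) = 0.025835.
−0.253·t = ln(0.025835) = -3.656, so t = 3.656/0.253 = 14.451.

14.45 hours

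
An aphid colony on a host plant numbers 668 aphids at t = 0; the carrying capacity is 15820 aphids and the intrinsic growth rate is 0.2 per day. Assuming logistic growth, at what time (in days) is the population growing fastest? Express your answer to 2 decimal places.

15.61 days

Logistic growth is fastest at N = K/2 = 7910.
A = (K − N₀)/N₀ = 22.683. Set K/(1 + A·e^(−rt)) = K/2 → A·e^(−rt) = 1.
e^(−0.2t) = 1/22.683 = 0.0440866, so t = ln(22.683)/0.2 = 3.1216/0.2 = 15.608.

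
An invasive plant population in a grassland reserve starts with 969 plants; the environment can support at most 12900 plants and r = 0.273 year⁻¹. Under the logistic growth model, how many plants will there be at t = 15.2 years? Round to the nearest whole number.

10802 plants

A = (K − N₀)/N₀ = (12900 − 969)/969 = 12.313.
N(t) = K/(1 + A·e^(−rt)) = 12900/(1 + 12.313×e^(−0.273×15.2)).
e^(−4.15) = 0.015771; denominator = 1 + 12.313×0.015771 = 1.1942.
N = 12900/1.1942 = 10802.4.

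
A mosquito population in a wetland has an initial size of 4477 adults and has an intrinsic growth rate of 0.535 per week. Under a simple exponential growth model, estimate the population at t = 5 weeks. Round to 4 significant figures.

N(t) = N₀·e^(rt) = 4477 × e^(0.535×5) = 4477 × e^2.675.
e^2.675 ≈ 14.512, so N ≈ 4477 × 14.512 = 64971.8.

64970 adults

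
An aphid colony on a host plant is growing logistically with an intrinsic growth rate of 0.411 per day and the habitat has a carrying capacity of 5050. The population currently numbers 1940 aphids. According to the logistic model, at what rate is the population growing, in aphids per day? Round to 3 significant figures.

491 aphids per day

dN/dt = rN(1 − N/K) = 0.411 × 1940 × (1 − 1940/5050).
1 − 1940/5050 = 0.61584; dN/dt = 0.411 × 1940 × 0.61584 = 491.04.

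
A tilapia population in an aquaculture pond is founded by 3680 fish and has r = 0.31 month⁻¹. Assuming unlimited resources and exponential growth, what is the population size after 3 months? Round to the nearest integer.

N(t) = N₀·e^(rt) = 3680 × e^(0.31×3) = 3680 × e^0.93.
e^0.93 ≈ 2.5345, so N ≈ 3680 × 2.5345 = 9326.99.

9327 fish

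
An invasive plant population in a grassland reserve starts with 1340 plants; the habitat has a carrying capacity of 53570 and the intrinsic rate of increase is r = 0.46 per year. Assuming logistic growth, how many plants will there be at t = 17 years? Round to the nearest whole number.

A = (K − N₀)/N₀ = (53570 − 1340)/1340 = 38.978.
N(t) = K/(1 + A·e^(−rt)) = 53570/(1 + 38.978×e^(−0.46×17)).
e^(−7.82) = 0.00040162; denominator = 1 + 38.978×0.00040162 = 1.0157.
N = 53570/1.0157 = 52744.3.

52744 plants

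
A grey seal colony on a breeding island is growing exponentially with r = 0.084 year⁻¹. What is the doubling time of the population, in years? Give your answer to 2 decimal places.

Doubling time t_d = ln(2)/r = 0.6931/0.084 = 8.2518.

8.25 years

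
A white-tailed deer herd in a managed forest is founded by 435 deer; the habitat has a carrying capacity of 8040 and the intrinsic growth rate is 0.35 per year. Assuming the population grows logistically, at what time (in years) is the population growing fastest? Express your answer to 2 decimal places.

8.17 years

Logistic growth is fastest at N = K/2 = 4020.
A = (K − N₀)/N₀ = 17.483. Set K/(1 + A·e^(−rt)) = K/2 → A·e^(−rt) = 1.
e^(−0.35t) = 1/17.483 = 0.0571992, so t = ln(17.483)/0.35 = 2.8612/0.35 = 8.1749.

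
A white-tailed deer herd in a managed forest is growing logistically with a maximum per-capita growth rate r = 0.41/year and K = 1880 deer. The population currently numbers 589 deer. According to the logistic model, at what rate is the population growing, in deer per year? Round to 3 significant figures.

dN/dt = rN(1 − N/K) = 0.41 × 589 × (1 − 589/1880).
1 − 589/1880 = 0.6867; dN/dt = 0.41 × 589 × 0.6867 = 165.83.

166 deer per year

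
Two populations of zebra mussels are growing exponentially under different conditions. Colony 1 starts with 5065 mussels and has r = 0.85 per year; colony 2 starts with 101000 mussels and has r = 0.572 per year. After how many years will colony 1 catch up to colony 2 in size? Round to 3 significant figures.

Set 5065·e^(0.85t) = 101000·e^(0.572t).
e^((0.85 − 0.572)t) = 101000/5065 → e^(0.278·t) = 19.941.
0.278·t = ln(19.941) = 2.9928, so t = 2.9928/0.278 = 10.765.

10.8 years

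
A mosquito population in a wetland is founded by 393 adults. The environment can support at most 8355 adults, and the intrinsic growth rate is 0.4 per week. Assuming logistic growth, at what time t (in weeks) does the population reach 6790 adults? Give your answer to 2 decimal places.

A = (K − N₀)/N₀ = (8355 − 393)/393 = 20.26.
Solve 8355/(1 + 20.26·e^(−0.4t)) = 6790: 1 + 20.26·e^(−0.4t) = 1.2305, so e^(−0.4t) = 0.0113767.
−0.4·t = ln(0.0113767) = -4.4762, so t = 4.4762/0.4 = 11.19.

11.19 weeks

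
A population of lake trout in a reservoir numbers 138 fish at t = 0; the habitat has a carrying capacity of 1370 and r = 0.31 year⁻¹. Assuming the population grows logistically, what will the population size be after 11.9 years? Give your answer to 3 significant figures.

A = (K − N₀)/N₀ = (1370 − 138)/138 = 8.9275.
N(t) = K/(1 + A·e^(−rt)) = 1370/(1 + 8.9275×e^(−0.31×11.9)).
e^(−3.689) = 0.024997; denominator = 1 + 8.9275×0.024997 = 1.2232.
N = 1370/1.2232 = 1120.05.

1120 fish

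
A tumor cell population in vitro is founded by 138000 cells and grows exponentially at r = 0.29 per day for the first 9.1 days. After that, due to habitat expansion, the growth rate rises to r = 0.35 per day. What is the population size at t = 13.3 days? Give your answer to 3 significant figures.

Phase 1: N(9.1) = 138000·e^(0.29×9.1) = 138000·e^2.639 = 1.931889×10^6.
Phase 2 runs for 13.3 − 9.1 = 4.2 days at r = 0.35.
N(13.3) = 1.931889×10^6·e^(0.35×4.2) = 1.931889×10^6·e^1.47 = 8.402241×10^6.

8400000 cells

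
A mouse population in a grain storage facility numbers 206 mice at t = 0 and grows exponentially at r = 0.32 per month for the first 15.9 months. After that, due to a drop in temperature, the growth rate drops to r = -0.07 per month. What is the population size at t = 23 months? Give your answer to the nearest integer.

Phase 1: N(15.9) = 206·e^(0.32×15.9) = 206·e^5.088 = 33385.5.
Phase 2 runs for 23 − 15.9 = 7.1 months at r = -0.07.
N(23) = 33385.5·e^(-0.07×7.1) = 33385.5·e^-0.497 = 20310.2.

20310 mice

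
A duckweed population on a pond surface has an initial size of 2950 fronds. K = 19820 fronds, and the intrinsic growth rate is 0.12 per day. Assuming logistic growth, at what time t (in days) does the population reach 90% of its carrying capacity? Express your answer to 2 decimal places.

32.84 days

A = (K − N₀)/N₀ = (19820 − 2950)/2950 = 5.7186.
Solve 19820/(1 + 5.7186·e^(−0.12t)) = 17838: 1 + 5.7186·e^(−0.12t) = 1.1111, so e^(−0.12t) = 0.0194296.
−0.12·t = ln(0.0194296) = -3.941, so t = 3.941/0.12 = 32.841.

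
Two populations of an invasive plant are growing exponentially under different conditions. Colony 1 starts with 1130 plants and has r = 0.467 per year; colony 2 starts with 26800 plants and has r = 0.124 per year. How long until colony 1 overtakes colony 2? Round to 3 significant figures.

9.23 years

Set 1130·e^(0.467t) = 26800·e^(0.124t).
e^((0.467 − 0.124)t) = 26800/1130 → e^(0.343·t) = 23.717.
0.343·t = ln(23.717) = 3.1662, so t = 3.1662/0.343 = 9.2309.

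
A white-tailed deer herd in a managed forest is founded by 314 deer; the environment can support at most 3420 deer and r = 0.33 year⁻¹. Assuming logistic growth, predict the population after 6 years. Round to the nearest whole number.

1446 deer

A = (K − N₀)/N₀ = (3420 − 314)/314 = 9.8917.
N(t) = K/(1 + A·e^(−rt)) = 3420/(1 + 9.8917×e^(−0.33×6)).
e^(−1.98) = 0.13807; denominator = 1 + 9.8917×0.13807 = 2.3657.
N = 3420/2.3657 = 1445.64.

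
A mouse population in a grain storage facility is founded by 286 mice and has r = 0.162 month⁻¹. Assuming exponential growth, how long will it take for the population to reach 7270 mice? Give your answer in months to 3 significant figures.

20.0 months

Set N₀·e^(rt) = 7270: e^(0.162·t) = 7270/286 = 25.42.
0.162·t = ln(25.42) = 3.2355, so t = 3.2355/0.162 = 19.972.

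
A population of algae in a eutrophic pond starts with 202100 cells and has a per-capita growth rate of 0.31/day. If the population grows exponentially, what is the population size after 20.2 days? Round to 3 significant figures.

106000000 cells

N(t) = N₀·e^(rt) = 202100 × e^(0.31×20.2) = 202100 × e^6.262.
e^6.262 ≈ 524.27, so N ≈ 202100 × 524.27 = 1.059542×10^8.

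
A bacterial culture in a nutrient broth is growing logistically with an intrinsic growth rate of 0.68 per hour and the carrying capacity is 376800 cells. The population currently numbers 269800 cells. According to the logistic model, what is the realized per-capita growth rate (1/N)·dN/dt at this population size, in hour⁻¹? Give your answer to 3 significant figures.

(1/N)·dN/dt = r(1 − N/K) = 0.68 × (1 − 269800/376800).
= 0.68 × 0.28397 = 0.1931.

0.193 per hour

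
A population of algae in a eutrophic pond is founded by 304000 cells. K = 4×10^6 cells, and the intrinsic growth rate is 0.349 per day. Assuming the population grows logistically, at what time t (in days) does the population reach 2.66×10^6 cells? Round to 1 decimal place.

A = (K − N₀)/N₀ = (4×10^6 − 304000)/304000 = 12.158.
Solve 4×10^6/(1 + 12.158·e^(−0.349t)) = 2.66×10^6: 1 + 12.158·e^(−0.349t) = 1.5038, so e^(−0.349t) = 0.0414348.
−0.349·t = ln(0.0414348) = -3.1836, so t = 3.1836/0.349 = 9.1222.

9.1 days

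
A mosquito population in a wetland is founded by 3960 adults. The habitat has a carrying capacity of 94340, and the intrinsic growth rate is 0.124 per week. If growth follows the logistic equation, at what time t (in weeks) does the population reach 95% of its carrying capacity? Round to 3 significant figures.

49.0 weeks

A = (K − N₀)/N₀ = (94340 − 3960)/3960 = 22.823.
Solve 94340/(1 + 22.823·e^(−0.124t)) = 89623: 1 + 22.823·e^(−0.124t) = 1.0526, so e^(−0.124t) = 0.00230605.
−0.124·t = ln(0.00230605) = -6.0722, so t = 6.0722/0.124 = 48.969.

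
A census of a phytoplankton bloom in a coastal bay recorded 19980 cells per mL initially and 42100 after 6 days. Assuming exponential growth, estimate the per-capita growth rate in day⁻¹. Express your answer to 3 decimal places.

From N(t) = N₀·e^(rt): e^(r·6) = 42100/19980 = 2.1071.
r·6 = ln(2.1071) = 0.74532, so r = 0.74532/6 = 0.12422.

0.124 per day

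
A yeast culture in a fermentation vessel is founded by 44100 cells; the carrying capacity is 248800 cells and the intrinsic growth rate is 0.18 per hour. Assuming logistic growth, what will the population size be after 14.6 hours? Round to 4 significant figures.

186300 cells

A = (K − N₀)/N₀ = (248800 − 44100)/44100 = 4.6417.
N(t) = K/(1 + A·e^(−rt)) = 248800/(1 + 4.6417×e^(−0.18×14.6)).
e^(−2.628) = 0.072223; denominator = 1 + 4.6417×0.072223 = 1.3352.
N = 248800/1.3352 = 186334.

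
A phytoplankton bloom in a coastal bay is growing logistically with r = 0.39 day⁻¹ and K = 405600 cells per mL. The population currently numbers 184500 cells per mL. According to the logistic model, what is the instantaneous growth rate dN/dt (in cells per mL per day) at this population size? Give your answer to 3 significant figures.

39200 cells per mL per day

dN/dt = rN(1 − N/K) = 0.39 × 184500 × (1 − 184500/405600).
1 − 184500/405600 = 0.54512; dN/dt = 0.39 × 184500 × 0.54512 = 39224.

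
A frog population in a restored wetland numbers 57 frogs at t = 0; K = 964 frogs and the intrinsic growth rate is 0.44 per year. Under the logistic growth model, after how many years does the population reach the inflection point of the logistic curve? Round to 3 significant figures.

Logistic growth is fastest at N = K/2 = 482.
A = (K − N₀)/N₀ = 15.912. Set K/(1 + A·e^(−rt)) = K/2 → A·e^(−rt) = 1.
e^(−0.44t) = 1/15.912 = 0.0628445, so t = ln(15.912)/0.44 = 2.7671/0.44 = 6.2888.

6.29 years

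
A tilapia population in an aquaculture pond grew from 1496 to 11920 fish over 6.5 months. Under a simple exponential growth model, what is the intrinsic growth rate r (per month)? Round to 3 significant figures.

0.319 per month

From N(t) = N₀·e^(rt): e^(r·6.5) = 11920/1496 = 7.9679.
r·6.5 = ln(7.9679) = 2.0754, so r = 2.0754/6.5 = 0.3193.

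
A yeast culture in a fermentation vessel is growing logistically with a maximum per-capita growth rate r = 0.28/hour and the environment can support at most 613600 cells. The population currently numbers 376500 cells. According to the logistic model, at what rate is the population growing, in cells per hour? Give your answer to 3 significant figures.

40700 cells per hour

dN/dt = rN(1 − N/K) = 0.28 × 376500 × (1 − 376500/613600).
1 − 376500/613600 = 0.38641; dN/dt = 0.28 × 376500 × 0.38641 = 40735.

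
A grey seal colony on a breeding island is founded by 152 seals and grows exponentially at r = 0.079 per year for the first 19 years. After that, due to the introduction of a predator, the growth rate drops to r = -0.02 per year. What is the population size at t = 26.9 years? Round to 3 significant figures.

Phase 1: N(19) = 152·e^(0.079×19) = 152·e^1.501 = 681.898.
Phase 2 runs for 26.9 − 19 = 7.9 years at r = -0.02.
N(26.9) = 681.898·e^(-0.02×7.9) = 681.898·e^-0.158 = 582.239.

582 seals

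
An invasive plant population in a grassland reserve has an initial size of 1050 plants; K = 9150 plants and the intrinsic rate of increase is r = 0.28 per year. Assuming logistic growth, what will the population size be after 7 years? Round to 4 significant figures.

A = (K − N₀)/N₀ = (9150 − 1050)/1050 = 7.7143.
N(t) = K/(1 + A·e^(−rt)) = 9150/(1 + 7.7143×e^(−0.28×7)).
e^(−1.96) = 0.14086; denominator = 1 + 7.7143×0.14086 = 2.0866.
N = 9150/2.0866 = 4385.08.

4385 plants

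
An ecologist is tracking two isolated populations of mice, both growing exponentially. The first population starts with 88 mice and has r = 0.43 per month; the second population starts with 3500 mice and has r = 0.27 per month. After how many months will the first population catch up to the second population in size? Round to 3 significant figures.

23.0 months

Set 88·e^(0.43t) = 3500·e^(0.27t).
e^((0.43 − 0.27)t) = 3500/88 → e^(0.16·t) = 39.773.
0.16·t = ln(39.773) = 3.6832, so t = 3.6832/0.16 = 23.02.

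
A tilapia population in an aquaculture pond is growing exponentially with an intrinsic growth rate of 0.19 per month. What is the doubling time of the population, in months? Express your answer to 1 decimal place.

Doubling time t_d = ln(2)/r = 0.6931/0.19 = 3.6481.

3.6 months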